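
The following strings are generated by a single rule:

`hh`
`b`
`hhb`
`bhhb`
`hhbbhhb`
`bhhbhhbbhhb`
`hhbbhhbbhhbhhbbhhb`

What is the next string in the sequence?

bhhbhhbbhhbhhbbhhbbhhbhhbbhhb

From term 3 onward, concatenate the second-to-last term with the last: hh·b = hhb, b·hhb = bhhb, …
The next term joins bhhbhhbbhhb and hhbbhhbbhhbhhbbhhb.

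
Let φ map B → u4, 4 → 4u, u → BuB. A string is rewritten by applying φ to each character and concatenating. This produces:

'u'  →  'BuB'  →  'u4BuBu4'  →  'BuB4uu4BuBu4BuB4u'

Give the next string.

u4BuBu44uBuBBuB4uu4BuBu4BuB4uu4BuBu44uBuB

Applying the rule to each of the 17 symbols of BuB4uu4BuBu4BuB4u gives the pieces u4 BuB u4 4u BuB BuB 4u u4 BuB u4 BuB 4u u4 BuB u4 4u BuB, which concatenate to the answer.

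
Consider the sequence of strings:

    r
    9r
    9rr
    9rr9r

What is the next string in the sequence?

9rr9r9rr

Each term (from the third on) is the previous term followed by the one before it: term 3 = 9r·r = 9rr.
The next term joins 9rr9r and 9rr.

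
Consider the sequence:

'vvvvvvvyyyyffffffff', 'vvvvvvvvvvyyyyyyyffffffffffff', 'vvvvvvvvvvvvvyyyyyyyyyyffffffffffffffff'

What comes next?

vvvvvvvvvvvvvvvvyyyyyyyyyyyyyffffffffffffffffffff

Each string has the form v^{3n+1} y^{3n-2} f^{4n}, where the shown terms are n = 2, 3, 4.
At n = 5 the blocks have lengths 16, 13, 20.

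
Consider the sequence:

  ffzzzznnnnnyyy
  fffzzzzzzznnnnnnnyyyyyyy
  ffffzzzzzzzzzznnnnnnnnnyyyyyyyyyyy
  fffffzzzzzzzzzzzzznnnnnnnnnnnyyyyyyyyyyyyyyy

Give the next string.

Reading off run lengths: f runs 2, 3, 4, 5; z runs 4, 7, 10, 13; n runs 5, 7, 9, 11; y runs 3, 7, 11, 15 — each is linear in n (n = 1, 2, …).
Setting n = 5 gives 6, 16, 13, 19 characters in each block.

ffffffzzzzzzzzzzzzzzzznnnnnnnnnnnnnyyyyyyyyyyyyyyyyyyy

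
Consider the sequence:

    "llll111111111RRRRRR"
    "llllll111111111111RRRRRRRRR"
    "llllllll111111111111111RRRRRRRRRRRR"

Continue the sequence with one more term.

llllllllll111111111111111111RRRRRRRRRRRRRRR

Reading off run lengths: l runs 4, 6, 8; 1 runs 9, 12, 15; R runs 6, 9, 12 — each is linear in n, where the shown terms are n = 2, 3, 4.
At n = 5 the blocks have lengths 10, 18, 15.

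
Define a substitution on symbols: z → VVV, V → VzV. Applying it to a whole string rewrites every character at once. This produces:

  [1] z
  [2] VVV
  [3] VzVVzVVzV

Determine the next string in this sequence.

VzVVVVVzVVzVVVVVzVVzVVVVVzV

Expanding VzVVzVVzV: V→VzV, z→VVV, V→VzV, V→VzV, z→VVV, V→VzV, V→VzV, z→VVV, V→VzV. Concatenated: VzV VVV VzV VzV VVV VzV VzV VVV VzV.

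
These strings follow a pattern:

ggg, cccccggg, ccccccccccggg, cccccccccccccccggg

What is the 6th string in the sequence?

Each term is the previous one with ccccc prepended.
From cccccccccccccccggg, 2 further steps: cccccccccccccccggg → ccccccccccccccccccccggg → (answer).

cccccccccccccccccccccccccggg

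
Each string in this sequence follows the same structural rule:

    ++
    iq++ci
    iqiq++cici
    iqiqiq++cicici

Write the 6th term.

iqiqiqiqiq++cicicicici

s(k+1) = iq·s(k)·ci, so each term gains iq as a prefix and ci as a suffix.
From iqiqiq++cicici, 2 further steps: iqiqiq++cicici → iqiqiqiq++cicicici → (answer).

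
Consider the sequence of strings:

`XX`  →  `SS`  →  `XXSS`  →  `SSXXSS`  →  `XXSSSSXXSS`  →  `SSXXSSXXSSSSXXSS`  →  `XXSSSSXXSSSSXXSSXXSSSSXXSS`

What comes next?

From term 3 onward, concatenate the second-to-last term with the last: XX·SS = XXSS, SS·XXSS = SSXXSS, …
Continuing: SSXXSSXXSSSSXXSS · XXSSSSXXSSSSXXSSXXSSSSXXSS gives term 8.

SSXXSSXXSSSSXXSSXXSSSSXXSSSSXXSSXXSSSSXXSS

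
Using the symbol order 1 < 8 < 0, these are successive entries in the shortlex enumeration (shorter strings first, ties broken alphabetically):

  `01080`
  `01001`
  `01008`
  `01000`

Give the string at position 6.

Continuing the enumeration 2 steps past 01000: 01000 → 08111 → (answer).

08118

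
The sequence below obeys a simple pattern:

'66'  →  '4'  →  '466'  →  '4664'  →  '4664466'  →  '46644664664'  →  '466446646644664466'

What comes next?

Each term (from the third on) is the previous term followed by the one before it: term 3 = 4·66 = 466.
The next term joins 466446646644664466 and 46644664664.

46644664664466446646644664664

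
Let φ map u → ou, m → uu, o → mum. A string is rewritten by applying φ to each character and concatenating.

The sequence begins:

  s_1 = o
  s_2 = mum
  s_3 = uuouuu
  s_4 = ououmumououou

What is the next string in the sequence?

mumoumumouuuouuumumoumumoumumou

Replace each of the 13 characters of ououmumououou in place — mum ou mum ou uu ou uu mum ou mum ou mum ou — and concatenate.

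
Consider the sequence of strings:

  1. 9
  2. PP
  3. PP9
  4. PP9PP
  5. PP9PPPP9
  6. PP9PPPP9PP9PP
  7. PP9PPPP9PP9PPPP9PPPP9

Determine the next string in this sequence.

PP9PPPP9PP9PPPP9PPPP9PP9PPPP9PP9PP

This is a Fibonacci-style word recurrence s(k) = s(k−1)·s(k−2): e.g. PP·9 = PP9.
The next term joins PP9PPPP9PP9PPPP9PPPP9 and PP9PPPP9PP9PP.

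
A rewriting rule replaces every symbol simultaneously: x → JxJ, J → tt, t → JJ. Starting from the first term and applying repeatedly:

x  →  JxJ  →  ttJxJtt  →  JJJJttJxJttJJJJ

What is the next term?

ttttttttJJJJttJxJttJJJJtttttttt

Replace each of the 15 characters of JJJJttJxJttJJJJ in place — tt tt tt tt JJ JJ tt JxJ tt JJ JJ tt tt tt tt — and concatenate.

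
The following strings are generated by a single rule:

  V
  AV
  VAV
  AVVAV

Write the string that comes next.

VAVAVVAV

This is a Fibonacci-style word recurrence s(k) = s(k−2)·s(k−1): e.g. V·AV = VAV.
The next term joins VAV and AVVAV.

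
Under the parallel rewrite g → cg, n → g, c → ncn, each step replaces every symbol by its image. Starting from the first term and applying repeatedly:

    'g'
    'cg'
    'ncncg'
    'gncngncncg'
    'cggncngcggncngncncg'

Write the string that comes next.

ncncgcggncngcgncncgcggncngcggncngncncg

Applying the rule to each of the 19 symbols of cggncngcggncngncncg gives the pieces ncn cg cg g ncn g cg ncn cg cg g ncn g cg g ncn g ncn cg, which concatenate to the answer.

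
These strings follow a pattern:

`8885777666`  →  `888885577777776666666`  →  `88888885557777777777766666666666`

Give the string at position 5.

The n-th term is 2n+1 8's then n 5's then 4n-1 7's then 4n-1 6's (n = 1, 2, …).
At n = 5 the blocks have lengths 11, 5, 19, 19.

888888888885555577777777777777777776666666666666666666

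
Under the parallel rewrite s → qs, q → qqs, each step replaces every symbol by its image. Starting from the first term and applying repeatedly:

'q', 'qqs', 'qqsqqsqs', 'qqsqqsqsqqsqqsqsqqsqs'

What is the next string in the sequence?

Rewriting the 21 symbols of qqsqqsqsqqsqqsqsqqsqs one by one yields qqs qqs qs qqs qqs qs qqs qs qqs qqs qs qqs qqs qs qqs qs qqs qqs qs qqs qs; concatenated:

qqsqqsqsqqsqqsqsqqsqsqqsqqsqsqqsqqsqsqqsqsqqsqqsqsqqsqs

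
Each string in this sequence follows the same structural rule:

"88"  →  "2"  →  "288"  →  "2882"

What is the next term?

2882288

This is a Fibonacci-style word recurrence s(k) = s(k−1)·s(k−2): e.g. 2·88 = 288.
The next term joins 2882 and 288.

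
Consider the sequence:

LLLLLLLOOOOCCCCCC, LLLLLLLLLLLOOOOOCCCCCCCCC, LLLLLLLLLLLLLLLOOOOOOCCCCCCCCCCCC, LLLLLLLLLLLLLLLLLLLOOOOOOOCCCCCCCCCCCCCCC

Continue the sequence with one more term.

LLLLLLLLLLLLLLLLLLLLLLLOOOOOOOOCCCCCCCCCCCCCCCCCC

Reading off run lengths: L runs 7, 11, 15, 19; O runs 4, 5, 6, 7; C runs 6, 9, 12, 15 — each is linear in n, where the shown terms are n = 2, 3, 4, 5.
Setting n = 6 gives 23, 8, 18 characters in each block.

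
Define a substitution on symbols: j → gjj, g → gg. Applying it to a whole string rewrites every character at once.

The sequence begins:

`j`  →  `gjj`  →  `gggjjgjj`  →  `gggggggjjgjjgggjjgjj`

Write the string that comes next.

gggggggggggggggjjgjjgggjjgjjgggggggjjgjjgggjjgjj

φ(gggggggjjgjjgggjjgjj) expands symbol-by-symbol to gg gg gg gg gg gg gg gjj gjj gg gjj gjj gg gg gg gjj gjj gg gjj gjj; joining the 20 pieces gives the next term.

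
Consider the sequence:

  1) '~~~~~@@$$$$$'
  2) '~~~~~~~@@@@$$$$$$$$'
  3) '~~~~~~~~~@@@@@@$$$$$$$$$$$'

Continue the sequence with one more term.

~~~~~~~~~~~@@@@@@@@$$$$$$$$$$$$$$

The n-th term is 2n+3 ~'s then 2n @'s then 3n+2 $'s (n = 1, 2, …).
At n = 4 the blocks have lengths 11, 8, 14.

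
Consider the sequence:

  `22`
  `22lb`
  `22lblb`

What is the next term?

Every step adds lb to the end: s(k+1) = s(k)·lb.
Applying this once more to 22lblb:

22lblblb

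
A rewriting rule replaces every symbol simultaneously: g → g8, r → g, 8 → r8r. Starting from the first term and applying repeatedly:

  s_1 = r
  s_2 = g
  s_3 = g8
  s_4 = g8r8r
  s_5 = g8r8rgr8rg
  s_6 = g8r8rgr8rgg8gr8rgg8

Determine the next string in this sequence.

Rewriting the 19 symbols of g8r8rgr8rgg8gr8rgg8 one by one yields g8 r8r g r8r g g8 g r8r g g8 g8 r8r g8 g r8r g g8 g8 r8r; concatenated:

g8r8rgr8rgg8gr8rgg8g8r8rg8gr8rgg8g8r8r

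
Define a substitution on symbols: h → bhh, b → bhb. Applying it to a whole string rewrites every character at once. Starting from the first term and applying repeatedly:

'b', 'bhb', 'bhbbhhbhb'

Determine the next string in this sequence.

bhbbhhbhbbhbbhhbhhbhbbhhbhb

Apply φ to bhbbhhbhb symbol by symbol: b→bhb, h→bhh, b→bhb, b→bhb, h→bhh, h→bhh, b→bhb, h→bhh, b→bhb; joined: bhb bhh bhb bhb bhh bhh bhb bhh bhb.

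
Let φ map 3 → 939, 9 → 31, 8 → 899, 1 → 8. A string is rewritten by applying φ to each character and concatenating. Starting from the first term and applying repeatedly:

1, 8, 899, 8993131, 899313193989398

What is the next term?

Applying the rule to each of the 15 symbols of 899313193989398 gives the pieces 899 31 31 939 8 939 8 31 939 31 899 31 939 31 899, which concatenate to the answer.

89931319398939831939318993193931899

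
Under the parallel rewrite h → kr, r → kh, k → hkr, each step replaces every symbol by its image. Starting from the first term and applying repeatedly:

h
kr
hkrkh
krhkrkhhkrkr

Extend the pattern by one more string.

Rewriting each symbol of krhkrkhhkrkr: k→hkr, r→kh, h→kr, k→hkr, r→kh, k→hkr, h→kr, h→kr, k→hkr, r→kh, k→hkr, r→kh, which concatenates to hkr kh kr hkr kh hkr kr kr hkr kh hkr kh.

hkrkhkrhkrkhhkrkrkrhkrkhhkrkh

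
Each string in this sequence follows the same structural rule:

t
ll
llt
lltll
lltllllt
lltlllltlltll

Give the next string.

lltlllltlltlllltllllt

This is a Fibonacci-style word recurrence s(k) = s(k−1)·s(k−2): e.g. ll·t = llt.
So term 7 is lltlllltlltll·lltllllt.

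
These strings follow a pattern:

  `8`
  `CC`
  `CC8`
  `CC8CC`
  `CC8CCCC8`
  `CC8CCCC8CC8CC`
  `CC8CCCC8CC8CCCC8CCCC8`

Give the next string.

CC8CCCC8CC8CCCC8CCCC8CC8CCCC8CC8CC

This is a Fibonacci-style word recurrence s(k) = s(k−1)·s(k−2): e.g. CC·8 = CC8.
The next term joins CC8CCCC8CC8CCCC8CCCC8 and CC8CCCC8CC8CC.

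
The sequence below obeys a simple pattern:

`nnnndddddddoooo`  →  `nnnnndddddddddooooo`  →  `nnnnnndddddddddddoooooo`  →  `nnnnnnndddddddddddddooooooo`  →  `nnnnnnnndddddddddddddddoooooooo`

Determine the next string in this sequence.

Each string has the form n^{n+1} d^{2n+1} o^{n+1}, where the shown terms are n = 3, 4, 5, 6, 7.
Setting n = 8 gives 9, 17, 9 characters in each block.

nnnnnnnnndddddddddddddddddooooooooo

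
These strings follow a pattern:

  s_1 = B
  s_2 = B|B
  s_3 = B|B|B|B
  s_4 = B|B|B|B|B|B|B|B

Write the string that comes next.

s(k+1) = s(k)·|·s(k) — each term doubles the last with '|' between the halves.
Doubling B|B|B|B|B|B|B|B with '|' between the halves:

B|B|B|B|B|B|B|B|B|B|B|B|B|B|B|B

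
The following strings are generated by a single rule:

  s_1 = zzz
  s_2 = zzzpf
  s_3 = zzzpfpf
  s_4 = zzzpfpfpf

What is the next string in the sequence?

zzzpfpfpfpf

Each term is the previous one with pf appended.
One more step from zzzpfpfpf gives the answer.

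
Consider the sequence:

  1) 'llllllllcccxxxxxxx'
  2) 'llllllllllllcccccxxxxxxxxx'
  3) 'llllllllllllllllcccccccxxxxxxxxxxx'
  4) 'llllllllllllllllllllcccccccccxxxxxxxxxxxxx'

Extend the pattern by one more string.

Reading off run lengths: l runs 8, 12, 16, 20; c runs 3, 5, 7, 9; x runs 7, 9, 11, 13 — each is linear in n, where the shown terms are n = 2, 3, 4, 5.
For the next term, n = 6, so the run lengths are 24, 11, 15.

llllllllllllllllllllllllcccccccccccxxxxxxxxxxxxxxx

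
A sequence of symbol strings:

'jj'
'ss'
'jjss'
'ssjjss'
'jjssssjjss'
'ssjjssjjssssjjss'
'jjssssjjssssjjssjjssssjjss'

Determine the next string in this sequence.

ssjjssjjssssjjssjjssssjjssssjjssjjssssjjss

Each term (from the third on) is the two preceding terms concatenated in order: term 3 = jj·ss = jjss.
So term 8 is ssjjssjjssssjjss·jjssssjjssssjjssjjssssjjss.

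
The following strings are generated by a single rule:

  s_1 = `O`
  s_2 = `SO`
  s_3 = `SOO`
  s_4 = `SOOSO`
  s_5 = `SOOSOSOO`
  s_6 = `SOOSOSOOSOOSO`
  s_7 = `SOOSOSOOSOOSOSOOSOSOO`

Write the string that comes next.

This is a Fibonacci-style word recurrence s(k) = s(k−1)·s(k−2): e.g. SO·O = SOO.
Continuing: SOOSOSOOSOOSOSOOSOSOO · SOOSOSOOSOOSO gives term 8.

SOOSOSOOSOOSOSOOSOSOOSOOSOSOOSOOSO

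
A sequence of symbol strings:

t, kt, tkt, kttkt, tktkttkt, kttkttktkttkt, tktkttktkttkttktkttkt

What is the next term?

This is a Fibonacci-style word recurrence s(k) = s(k−2)·s(k−1): e.g. t·kt = tkt.
So term 8 is kttkttktkttkt·tktkttktkttkttktkttkt.

kttkttktkttkttktkttktkttkttktkttkt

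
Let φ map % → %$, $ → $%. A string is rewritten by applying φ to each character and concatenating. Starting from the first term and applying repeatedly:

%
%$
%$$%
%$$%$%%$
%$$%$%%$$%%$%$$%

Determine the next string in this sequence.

Rewriting the 16 symbols of %$$%$%%$$%%$%$$% one by one yields %$ $% $% %$ $% %$ %$ $% $% %$ %$ $% %$ $% $% %$; concatenated:

%$$%$%%$$%%$%$$%$%%$%$$%%$$%$%%$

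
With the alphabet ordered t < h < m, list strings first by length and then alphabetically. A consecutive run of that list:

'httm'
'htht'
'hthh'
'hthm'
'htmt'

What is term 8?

Continuing the enumeration 3 steps past htmt: htmt → htmh → htmm → (answer).

hhtt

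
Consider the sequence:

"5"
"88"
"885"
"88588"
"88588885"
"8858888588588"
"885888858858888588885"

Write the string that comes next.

8858888588588885888858858888588588

From term 3 onward, concatenate the last term with the second-to-last: 88·5 = 885, 885·88 = 88588, …
The next term joins 885888858858888588885 and 8858888588588.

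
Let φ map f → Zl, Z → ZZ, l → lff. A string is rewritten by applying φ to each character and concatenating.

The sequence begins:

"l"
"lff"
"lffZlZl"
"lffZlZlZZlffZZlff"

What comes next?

Applying the rule to each of the 17 symbols of lffZlZlZZlffZZlff gives the pieces lff Zl Zl ZZ lff ZZ lff ZZ ZZ lff Zl Zl ZZ ZZ lff Zl Zl, which concatenate to the answer.

lffZlZlZZlffZZlffZZZZlffZlZlZZZZlffZlZl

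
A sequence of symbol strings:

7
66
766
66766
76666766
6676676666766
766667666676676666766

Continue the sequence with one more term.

6676676666766766667666676676666766

From term 3 onward, concatenate the second-to-last term with the last: 7·66 = 766, 66·766 = 66766, …
The next term joins 6676676666766 and 766667666676676666766.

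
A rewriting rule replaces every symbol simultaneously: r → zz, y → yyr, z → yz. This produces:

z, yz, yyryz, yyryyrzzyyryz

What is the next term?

yyryyrzzyyryyrzzyzyzyyryyrzzyyryz

Replace each of the 13 characters of yyryyrzzyyryz in place — yyr yyr zz yyr yyr zz yz yz yyr yyr zz yyr yz — and concatenate.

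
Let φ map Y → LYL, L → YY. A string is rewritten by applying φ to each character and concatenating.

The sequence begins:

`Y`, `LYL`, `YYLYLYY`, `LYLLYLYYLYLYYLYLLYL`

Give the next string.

YYLYLYYYYLYLYYLYLLYLYYLYLYYLYLLYLYYLYLYYYYLYLYY

φ(LYLLYLYYLYLYYLYLLYL) expands symbol-by-symbol to YY LYL YY YY LYL YY LYL LYL YY LYL YY LYL LYL YY LYL YY YY LYL YY; joining the 19 pieces gives the next term.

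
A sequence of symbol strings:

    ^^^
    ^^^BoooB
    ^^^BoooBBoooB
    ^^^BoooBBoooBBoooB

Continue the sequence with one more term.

The strings grow by a fixed suffix BoooB each time.
Applying this once more to ^^^BoooBBoooBBoooB:

^^^BoooBBoooBBoooBBoooB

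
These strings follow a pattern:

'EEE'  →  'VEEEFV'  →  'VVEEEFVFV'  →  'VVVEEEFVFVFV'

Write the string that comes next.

Every step adds V to the front and FV to the end of the previous string.
So the next term is V·VVVEEEFVFVFV·FV.

VVVVEEEFVFVFVFV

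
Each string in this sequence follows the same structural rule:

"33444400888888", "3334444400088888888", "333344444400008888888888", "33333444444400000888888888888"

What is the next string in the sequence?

3333334444444400000088888888888888

Each string has the form 3^{n} 4^{n+2} 0^{n} 8^{2n+2}, where the shown terms are n = 2, 3, 4, 5.
For the next term, n = 6, so the run lengths are 6, 8, 6, 14.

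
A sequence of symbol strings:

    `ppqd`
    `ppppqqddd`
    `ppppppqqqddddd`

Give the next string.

Each string has the form p^{2n} q^{n} d^{2n-1} (n = 1, 2, …).
Setting n = 4 gives 8, 4, 7 characters in each block.

ppppppppqqqqddddddd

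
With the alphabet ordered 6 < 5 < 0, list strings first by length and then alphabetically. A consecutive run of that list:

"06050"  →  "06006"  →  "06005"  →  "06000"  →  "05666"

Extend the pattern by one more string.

Find the rightmost character of 05666 below 0, bump it to the next letter, and reset everything to its right to 6.

05665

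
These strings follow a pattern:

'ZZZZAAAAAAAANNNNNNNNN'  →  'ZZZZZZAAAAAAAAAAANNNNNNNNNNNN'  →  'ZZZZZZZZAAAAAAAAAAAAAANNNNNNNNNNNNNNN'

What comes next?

ZZZZZZZZZZAAAAAAAAAAAAAAAAANNNNNNNNNNNNNNNNNN

Term n consists of 2n Z's, followed by 3n+2 A's, followed by 3n+3 N's, where the shown terms are n = 2, 3, 4.
For the next term, n = 5, so the run lengths are 10, 17, 18.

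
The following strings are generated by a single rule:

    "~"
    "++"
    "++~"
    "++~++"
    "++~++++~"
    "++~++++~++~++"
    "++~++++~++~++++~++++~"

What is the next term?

++~++++~++~++++~++++~++~++++~++~++

This is a Fibonacci-style word recurrence s(k) = s(k−1)·s(k−2): e.g. ++·~ = ++~.
Continuing: ++~++++~++~++++~++++~ · ++~++++~++~++ gives term 8.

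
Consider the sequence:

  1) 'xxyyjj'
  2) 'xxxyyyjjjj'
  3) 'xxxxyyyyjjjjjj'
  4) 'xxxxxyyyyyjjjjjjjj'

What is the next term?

Term n consists of n+1 x's, followed by n+1 y's, followed by 2n j's (n = 1, 2, …).
For the next term, n = 5, so the run lengths are 6, 6, 10.

xxxxxxyyyyyyjjjjjjjjjj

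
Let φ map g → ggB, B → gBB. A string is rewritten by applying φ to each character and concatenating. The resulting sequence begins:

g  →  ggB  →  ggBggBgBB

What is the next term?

Apply φ to ggBggBgBB symbol by symbol: g→ggB, g→ggB, B→gBB, g→ggB, g→ggB, B→gBB, g→ggB, B→gBB, B→gBB; joined: ggB ggB gBB ggB ggB gBB ggB gBB gBB.

ggBggBgBBggBggBgBBggBgBBgBB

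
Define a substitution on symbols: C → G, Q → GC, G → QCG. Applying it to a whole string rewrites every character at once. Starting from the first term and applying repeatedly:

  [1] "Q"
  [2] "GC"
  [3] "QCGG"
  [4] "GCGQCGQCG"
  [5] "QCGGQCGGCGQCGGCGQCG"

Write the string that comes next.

GCGQCGQCGGCGQCGQCGGQCGGCGQCGQCGGQCGGCGQCG

Applying the rule to each of the 19 symbols of QCGGQCGGCGQCGGCGQCG gives the pieces GC G QCG QCG GC G QCG QCG G QCG GC G QCG QCG G QCG GC G QCG, which concatenate to the answer.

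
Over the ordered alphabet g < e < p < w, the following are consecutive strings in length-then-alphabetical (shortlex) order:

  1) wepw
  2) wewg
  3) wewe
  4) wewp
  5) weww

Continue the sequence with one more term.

Treat weww as a base-4 numeral over the given alphabet and add one, carrying through any trailing w's.

wpgg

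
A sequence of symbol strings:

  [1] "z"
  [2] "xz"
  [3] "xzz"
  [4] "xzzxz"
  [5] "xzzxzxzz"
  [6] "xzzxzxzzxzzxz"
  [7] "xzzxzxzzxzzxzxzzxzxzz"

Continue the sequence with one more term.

This is a Fibonacci-style word recurrence s(k) = s(k−1)·s(k−2): e.g. xz·z = xzz.
The next term joins xzzxzxzzxzzxzxzzxzxzz and xzzxzxzzxzzxz.

xzzxzxzzxzzxzxzzxzxzzxzzxzxzzxzzxz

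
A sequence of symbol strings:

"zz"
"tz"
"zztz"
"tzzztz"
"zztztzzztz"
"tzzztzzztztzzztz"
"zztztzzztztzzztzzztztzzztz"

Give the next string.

tzzztzzztztzzztzzztztzzztztzzztzzztztzzztz

This is a Fibonacci-style word recurrence s(k) = s(k−2)·s(k−1): e.g. zz·tz = zztz.
Continuing: tzzztzzztztzzztz · zztztzzztztzzztzzztztzzztz gives term 8.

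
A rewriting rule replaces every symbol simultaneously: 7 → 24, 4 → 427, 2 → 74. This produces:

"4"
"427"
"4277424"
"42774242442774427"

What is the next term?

42774242442774427744274277424244274277424

Applying the rule to each of the 17 symbols of 42774242442774427 gives the pieces 427 74 24 24 427 74 427 74 427 427 74 24 24 427 427 74 24, which concatenate to the answer.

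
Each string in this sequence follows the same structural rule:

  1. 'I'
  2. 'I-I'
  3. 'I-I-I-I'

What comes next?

Each string is two copies of the previous one joined by '-'.
Doubling I-I-I-I with '-' between the halves:

I-I-I-I-I-I-I-I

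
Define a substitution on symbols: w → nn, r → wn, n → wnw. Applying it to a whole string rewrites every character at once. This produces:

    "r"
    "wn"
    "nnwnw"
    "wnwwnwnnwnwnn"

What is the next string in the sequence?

nnwnwnnnnwnwnnwnwwnwnnwnwnnwnwwnw

Replace each of the 13 characters of wnwwnwnnwnwnn in place — nn wnw nn nn wnw nn wnw wnw nn wnw nn wnw wnw — and concatenate.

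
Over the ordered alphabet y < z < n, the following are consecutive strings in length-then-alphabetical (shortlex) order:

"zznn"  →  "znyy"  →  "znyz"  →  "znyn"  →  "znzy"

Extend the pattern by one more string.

Find the rightmost character of znzy below n, bump it to the next letter, and reset everything to its right to y.

znzz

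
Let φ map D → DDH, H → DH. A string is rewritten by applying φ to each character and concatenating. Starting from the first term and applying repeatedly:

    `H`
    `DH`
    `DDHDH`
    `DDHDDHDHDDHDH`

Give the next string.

φ(DDHDDHDHDDHDH) expands symbol-by-symbol to DDH DDH DH DDH DDH DH DDH DH DDH DDH DH DDH DH; joining the 13 pieces gives the next term.

DDHDDHDHDDHDDHDHDDHDHDDHDDHDHDDHDH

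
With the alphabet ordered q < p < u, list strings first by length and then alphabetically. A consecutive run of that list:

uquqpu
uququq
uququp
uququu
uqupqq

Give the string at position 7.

uqupqu

Advancing 2 positions from uqupqq through uqupqq → uqupqp reaches term 7.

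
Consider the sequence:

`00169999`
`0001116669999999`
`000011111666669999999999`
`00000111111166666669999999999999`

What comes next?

Reading off run lengths: 0 runs 2, 3, 4, 5; 1 runs 1, 3, 5, 7; 6 runs 1, 3, 5, 7; 9 runs 4, 7, 10, 13 — each is linear in n (n = 1, 2, …).
At n = 5 the blocks have lengths 6, 9, 9, 16.

0000001111111116666666669999999999999999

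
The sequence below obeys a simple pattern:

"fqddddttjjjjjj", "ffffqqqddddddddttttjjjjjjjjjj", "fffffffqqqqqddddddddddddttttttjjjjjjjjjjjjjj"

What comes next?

Term n consists of 3n-2 f's, followed by 2n-1 q's, followed by 4n d's, followed by 2n t's, followed by 4n+2 j's (n = 1, 2, …).
For the next term, n = 4, so the run lengths are 10, 7, 16, 8, 18.

ffffffffffqqqqqqqddddddddddddddddttttttttjjjjjjjjjjjjjjjjjj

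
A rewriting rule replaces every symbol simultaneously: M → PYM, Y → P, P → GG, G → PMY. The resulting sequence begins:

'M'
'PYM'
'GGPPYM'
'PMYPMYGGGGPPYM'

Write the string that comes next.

Replace each of the 14 characters of PMYPMYGGGGPPYM in place — GG PYM P GG PYM P PMY PMY PMY PMY GG GG P PYM — and concatenate.

GGPYMPGGPYMPPMYPMYPMYPMYGGGGPPYM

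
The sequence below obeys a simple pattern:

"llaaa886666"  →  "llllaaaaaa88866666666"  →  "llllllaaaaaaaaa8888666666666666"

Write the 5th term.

llllllllllaaaaaaaaaaaaaaa88888866666666666666666666

The n-th term is 2n l's then 3n a's then n+1 8's then 4n 6's (n = 1, 2, …).
At n = 5 the blocks have lengths 10, 15, 6, 20.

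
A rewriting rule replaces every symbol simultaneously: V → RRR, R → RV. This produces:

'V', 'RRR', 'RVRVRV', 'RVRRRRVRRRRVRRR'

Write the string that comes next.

RVRRRRVRVRVRVRRRRVRVRVRVRRRRVRVRV

Applying the rule to each of the 15 symbols of RVRRRRVRRRRVRRR gives the pieces RV RRR RV RV RV RV RRR RV RV RV RV RRR RV RV RV, which concatenate to the answer.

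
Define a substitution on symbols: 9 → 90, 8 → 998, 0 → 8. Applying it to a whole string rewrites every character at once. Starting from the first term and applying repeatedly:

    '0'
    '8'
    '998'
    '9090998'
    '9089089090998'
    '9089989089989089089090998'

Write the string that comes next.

908998909099890899890909989089989089989089089090998

Replace each of the 25 characters of 9089989089989089089090998 in place — 90 8 998 90 90 998 90 8 998 90 90 998 90 8 998 90 8 998 90 8 90 8 90 90 998 — and concatenate.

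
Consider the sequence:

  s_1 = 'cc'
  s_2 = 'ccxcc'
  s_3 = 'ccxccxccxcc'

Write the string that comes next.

Each string is two copies of the previous one joined by 'x'.
Doubling ccxccxccxcc with 'x' between the halves:

ccxccxccxccxccxccxccxcc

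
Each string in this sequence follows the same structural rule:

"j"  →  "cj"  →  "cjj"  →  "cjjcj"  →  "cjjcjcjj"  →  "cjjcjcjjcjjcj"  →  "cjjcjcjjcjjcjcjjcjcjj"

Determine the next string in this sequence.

cjjcjcjjcjjcjcjjcjcjjcjjcjcjjcjjcj

From term 3 onward, concatenate the last term with the second-to-last: cj·j = cjj, cjj·cj = cjjcj, …
Continuing: cjjcjcjjcjjcjcjjcjcjj · cjjcjcjjcjjcj gives term 8.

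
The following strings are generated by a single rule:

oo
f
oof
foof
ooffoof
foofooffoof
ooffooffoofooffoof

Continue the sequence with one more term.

foofooffoofooffooffoofooffoof

From term 3 onward, concatenate the second-to-last term with the last: oo·f = oof, f·oof = foof, …
So term 8 is foofooffoof·ooffooffoofooffoof.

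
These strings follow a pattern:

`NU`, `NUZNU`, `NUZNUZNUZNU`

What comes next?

NUZNUZNUZNUZNUZNUZNUZNU

Every step duplicates the string with 'Z' between the halves.
So the next term is two copies of NUZNUZNUZNU with 'Z' between the halves.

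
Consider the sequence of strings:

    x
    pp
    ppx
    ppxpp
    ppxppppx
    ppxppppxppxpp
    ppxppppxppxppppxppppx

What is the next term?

From term 3 onward, concatenate the last term with the second-to-last: pp·x = ppx, ppx·pp = ppxpp, …
Continuing: ppxppppxppxppppxppppx · ppxppppxppxpp gives term 8.

ppxppppxppxppppxppppxppxppppxppxpp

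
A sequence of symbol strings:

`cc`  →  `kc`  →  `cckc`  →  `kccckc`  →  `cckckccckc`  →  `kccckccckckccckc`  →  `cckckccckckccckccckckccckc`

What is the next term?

kccckccckckccckccckckccckckccckccckckccckc

From term 3 onward, concatenate the second-to-last term with the last: cc·kc = cckc, kc·cckc = kccckc, …
So term 8 is kccckccckckccckc·cckckccckckccckccckckccckc.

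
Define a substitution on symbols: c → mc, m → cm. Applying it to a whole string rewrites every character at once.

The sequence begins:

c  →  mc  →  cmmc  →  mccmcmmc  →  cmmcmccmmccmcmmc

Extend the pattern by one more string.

mccmcmmccmmcmccmcmmcmccmmccmcmmc

Applying the rule to each of the 16 symbols of cmmcmccmmccmcmmc gives the pieces mc cm cm mc cm mc mc cm cm mc mc cm mc cm cm mc, which concatenate to the answer.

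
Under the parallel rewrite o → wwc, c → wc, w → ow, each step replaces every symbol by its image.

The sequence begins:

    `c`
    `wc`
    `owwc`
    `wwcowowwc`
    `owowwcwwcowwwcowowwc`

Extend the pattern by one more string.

wwcowwwcowowwcowowwcwwcowowowwcwwcowwwcowowwc

φ(owowwcwwcowwwcowowwc) expands symbol-by-symbol to wwc ow wwc ow ow wc ow ow wc wwc ow ow ow wc wwc ow wwc ow ow wc; joining the 20 pieces gives the next term.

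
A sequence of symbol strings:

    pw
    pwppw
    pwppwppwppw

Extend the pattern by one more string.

Every step duplicates the string with 'p' between the halves.
Doubling pwppwppwppw with 'p' between the halves:

pwppwppwppwppwppwppwppw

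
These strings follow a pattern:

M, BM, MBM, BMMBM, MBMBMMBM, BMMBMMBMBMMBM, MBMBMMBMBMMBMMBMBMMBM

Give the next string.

BMMBMMBMBMMBMMBMBMMBMBMMBMMBMBMMBM

Each term (from the third on) is the two preceding terms concatenated in order: term 3 = M·BM = MBM.
So term 8 is BMMBMMBMBMMBM·MBMBMMBMBMMBMMBMBMMBM.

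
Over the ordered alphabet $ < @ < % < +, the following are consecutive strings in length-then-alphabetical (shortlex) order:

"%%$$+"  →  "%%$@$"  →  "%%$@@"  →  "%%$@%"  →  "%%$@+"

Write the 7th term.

%%$%@

Continuing the enumeration 2 steps past %%$@+: %%$@+ → %%$%$ → (answer).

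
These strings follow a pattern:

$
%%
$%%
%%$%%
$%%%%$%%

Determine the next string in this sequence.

This is a Fibonacci-style word recurrence s(k) = s(k−2)·s(k−1): e.g. $·%% = $%%.
Continuing: %%$%% · $%%%%$%% gives term 6.

%%$%%$%%%%$%%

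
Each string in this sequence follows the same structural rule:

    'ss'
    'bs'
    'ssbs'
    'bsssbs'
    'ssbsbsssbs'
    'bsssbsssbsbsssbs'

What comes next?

ssbsbsssbsbsssbsssbsbsssbs

From term 3 onward, concatenate the second-to-last term with the last: ss·bs = ssbs, bs·ssbs = bsssbs, …
The next term joins ssbsbsssbs and bsssbsssbsbsssbs.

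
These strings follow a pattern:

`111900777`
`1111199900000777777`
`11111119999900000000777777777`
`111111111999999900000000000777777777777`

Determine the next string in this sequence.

Reading off run lengths: 1 runs 3, 5, 7, 9; 9 runs 1, 3, 5, 7; 0 runs 2, 5, 8, 11; 7 runs 3, 6, 9, 12 — each is linear in n (n = 1, 2, …).
At n = 5 the blocks have lengths 11, 9, 14, 15.

1111111111199999999900000000000000777777777777777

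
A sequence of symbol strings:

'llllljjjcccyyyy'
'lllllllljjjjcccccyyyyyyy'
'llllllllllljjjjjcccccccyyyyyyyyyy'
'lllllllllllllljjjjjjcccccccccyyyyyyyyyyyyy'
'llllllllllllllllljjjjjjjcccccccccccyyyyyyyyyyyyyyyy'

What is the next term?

Term n consists of 3n+2 l's, followed by n+2 j's, followed by 2n+1 c's, followed by 3n+1 y's (n = 1, 2, …).
Setting n = 6 gives 20, 8, 13, 19 characters in each block.

lllllllllllllllllllljjjjjjjjcccccccccccccyyyyyyyyyyyyyyyyyyy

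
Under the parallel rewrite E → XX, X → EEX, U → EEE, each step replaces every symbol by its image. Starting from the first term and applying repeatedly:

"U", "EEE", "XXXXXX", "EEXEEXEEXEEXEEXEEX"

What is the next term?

Rewriting the 18 symbols of EEXEEXEEXEEXEEXEEX one by one yields XX XX EEX XX XX EEX XX XX EEX XX XX EEX XX XX EEX XX XX EEX; concatenated:

XXXXEEXXXXXEEXXXXXEEXXXXXEEXXXXXEEXXXXXEEX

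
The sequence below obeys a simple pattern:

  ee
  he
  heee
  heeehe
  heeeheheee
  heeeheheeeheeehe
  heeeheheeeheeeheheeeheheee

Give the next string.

heeeheheeeheeeheheeeheheeeheeeheheeeheeehe

From term 3 onward, concatenate the last term with the second-to-last: he·ee = heee, heee·he = heeehe, …
The next term joins heeeheheeeheeeheheeeheheee and heeeheheeeheeehe.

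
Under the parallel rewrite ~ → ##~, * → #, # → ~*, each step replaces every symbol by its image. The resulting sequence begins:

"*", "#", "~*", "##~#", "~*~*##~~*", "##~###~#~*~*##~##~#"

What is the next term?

~*~*##~~*~*~*##~~*##~###~#~*~*##~~*~*##~~*

Applying the rule to each of the 19 symbols of ##~###~#~*~*##~##~# gives the pieces ~* ~* ##~ ~* ~* ~* ##~ ~* ##~ # ##~ # ~* ~* ##~ ~* ~* ##~ ~*, which concatenate to the answer.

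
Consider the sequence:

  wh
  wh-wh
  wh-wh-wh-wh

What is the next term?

Each string is two copies of the previous one joined by '-'.
Doubling wh-wh-wh-wh with '-' between the halves:

wh-wh-wh-wh-wh-wh-wh-wh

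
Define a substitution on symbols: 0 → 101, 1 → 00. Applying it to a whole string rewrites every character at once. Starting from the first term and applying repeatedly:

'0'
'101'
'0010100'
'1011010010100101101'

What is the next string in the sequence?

00101000010100101101001010010110100101000010100

Replace each of the 19 characters of 1011010010100101101 in place — 00 101 00 00 101 00 101 101 00 101 00 101 101 00 101 00 00 101 00 — and concatenate.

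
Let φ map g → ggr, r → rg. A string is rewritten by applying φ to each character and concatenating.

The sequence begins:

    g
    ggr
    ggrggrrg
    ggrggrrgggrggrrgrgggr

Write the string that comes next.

ggrggrrgggrggrrgrgggrggrggrrgggrggrrgrgggrrgggrggrggrrg

Applying the rule to each of the 21 symbols of ggrggrrgggrggrrgrgggr gives the pieces ggr ggr rg ggr ggr rg rg ggr ggr ggr rg ggr ggr rg rg ggr rg ggr ggr ggr rg, which concatenate to the answer.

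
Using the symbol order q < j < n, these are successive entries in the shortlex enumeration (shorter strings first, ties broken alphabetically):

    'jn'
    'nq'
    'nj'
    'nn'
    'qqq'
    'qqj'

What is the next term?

Find the rightmost character of qqj below n, bump it to the next letter, and reset everything to its right to q.

qqn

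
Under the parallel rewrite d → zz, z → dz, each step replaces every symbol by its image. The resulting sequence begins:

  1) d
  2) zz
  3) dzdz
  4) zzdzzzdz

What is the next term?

dzdzzzdzdzdzzzdz

Expanding zzdzzzdz: z→dz, z→dz, d→zz, z→dz, z→dz, z→dz, d→zz, z→dz. Concatenated: dz dz zz dz dz dz zz dz.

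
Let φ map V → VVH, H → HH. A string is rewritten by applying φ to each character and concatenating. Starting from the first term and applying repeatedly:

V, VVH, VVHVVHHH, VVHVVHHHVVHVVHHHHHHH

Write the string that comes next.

VVHVVHHHVVHVVHHHHHHHVVHVVHHHVVHVVHHHHHHHHHHHHHHH

φ(VVHVVHHHVVHVVHHHHHHH) expands symbol-by-symbol to VVH VVH HH VVH VVH HH HH HH VVH VVH HH VVH VVH HH HH HH HH HH HH HH; joining the 20 pieces gives the next term.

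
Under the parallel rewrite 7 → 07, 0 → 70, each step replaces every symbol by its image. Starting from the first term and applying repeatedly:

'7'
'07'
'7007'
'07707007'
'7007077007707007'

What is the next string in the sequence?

Replace each of the 16 characters of 7007077007707007 in place — 07 70 70 07 70 07 07 70 70 07 07 70 07 70 70 07 — and concatenate.

07707007700707707007077007707007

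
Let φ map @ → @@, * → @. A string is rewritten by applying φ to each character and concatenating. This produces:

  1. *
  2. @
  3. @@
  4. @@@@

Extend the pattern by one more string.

@@@@@@@@

Apply φ to @@@@ symbol by symbol: @→@@, @→@@, @→@@, @→@@; joined: @@ @@ @@ @@.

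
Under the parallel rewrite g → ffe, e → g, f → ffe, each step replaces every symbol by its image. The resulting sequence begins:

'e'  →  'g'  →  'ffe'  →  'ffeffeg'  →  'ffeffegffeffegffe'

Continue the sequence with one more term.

ffeffegffeffegffeffeffegffeffegffeffeffeg

φ(ffeffegffeffegffe) expands symbol-by-symbol to ffe ffe g ffe ffe g ffe ffe ffe g ffe ffe g ffe ffe ffe g; joining the 17 pieces gives the next term.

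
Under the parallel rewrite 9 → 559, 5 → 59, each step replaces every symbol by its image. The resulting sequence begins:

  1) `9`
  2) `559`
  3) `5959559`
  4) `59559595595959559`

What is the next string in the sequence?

Applying the rule to each of the 17 symbols of 59559595595959559 gives the pieces 59 559 59 59 559 59 559 59 59 559 59 559 59 559 59 59 559, which concatenate to the answer.

59559595955959559595955959559595595959559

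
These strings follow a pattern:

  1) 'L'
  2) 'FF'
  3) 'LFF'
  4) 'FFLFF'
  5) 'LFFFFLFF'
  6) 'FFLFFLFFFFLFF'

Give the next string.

LFFFFLFFFFLFFLFFFFLFF

Each term (from the third on) is the two preceding terms concatenated in order: term 3 = L·FF = LFF.
So term 7 is LFFFFLFF·FFLFFLFFFFLFF.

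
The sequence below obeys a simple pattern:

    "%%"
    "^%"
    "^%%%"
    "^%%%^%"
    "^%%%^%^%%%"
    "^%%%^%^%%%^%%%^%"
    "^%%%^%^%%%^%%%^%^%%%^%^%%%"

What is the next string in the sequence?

Each term (from the third on) is the previous term followed by the one before it: term 3 = ^%·%% = ^%%%.
Continuing: ^%%%^%^%%%^%%%^%^%%%^%^%%% · ^%%%^%^%%%^%%%^% gives term 8.

^%%%^%^%%%^%%%^%^%%%^%^%%%^%%%^%^%%%^%%%^%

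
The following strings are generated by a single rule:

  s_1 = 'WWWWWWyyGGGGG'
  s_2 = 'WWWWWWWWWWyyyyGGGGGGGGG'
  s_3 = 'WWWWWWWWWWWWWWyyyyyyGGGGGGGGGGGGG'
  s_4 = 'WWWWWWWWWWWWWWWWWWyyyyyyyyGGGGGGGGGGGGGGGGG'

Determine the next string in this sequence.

Reading off run lengths: W runs 6, 10, 14, 18; y runs 2, 4, 6, 8; G runs 5, 9, 13, 17 — each is linear in n (n = 1, 2, …).
Setting n = 5 gives 22, 10, 21 characters in each block.

WWWWWWWWWWWWWWWWWWWWWWyyyyyyyyyyGGGGGGGGGGGGGGGGGGGGG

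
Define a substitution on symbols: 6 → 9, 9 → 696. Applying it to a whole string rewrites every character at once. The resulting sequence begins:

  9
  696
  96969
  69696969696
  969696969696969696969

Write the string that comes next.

6969696969696969696969696969696969696969696

φ(969696969696969696969) expands symbol-by-symbol to 696 9 696 9 696 9 696 9 696 9 696 9 696 9 696 9 696 9 696 9 696; joining the 21 pieces gives the next term.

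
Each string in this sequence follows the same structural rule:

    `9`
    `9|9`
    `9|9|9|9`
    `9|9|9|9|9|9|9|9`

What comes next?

Each string is two copies of the previous one joined by '|'.
Doubling 9|9|9|9|9|9|9|9 with '|' between the halves:

9|9|9|9|9|9|9|9|9|9|9|9|9|9|9|9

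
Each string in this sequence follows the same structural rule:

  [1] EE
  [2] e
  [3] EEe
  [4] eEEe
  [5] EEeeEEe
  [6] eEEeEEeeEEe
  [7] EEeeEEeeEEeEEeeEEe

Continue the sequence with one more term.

eEEeEEeeEEeEEeeEEeeEEeEEeeEEe

Each term (from the third on) is the two preceding terms concatenated in order: term 3 = EE·e = EEe.
So term 8 is eEEeEEeeEEe·EEeeEEeeEEeEEeeEEe.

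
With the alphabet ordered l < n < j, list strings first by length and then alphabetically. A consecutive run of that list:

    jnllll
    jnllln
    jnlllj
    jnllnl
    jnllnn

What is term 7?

jnlljl

Advancing 2 positions from jnllnn through jnllnn → jnllnj reaches term 7.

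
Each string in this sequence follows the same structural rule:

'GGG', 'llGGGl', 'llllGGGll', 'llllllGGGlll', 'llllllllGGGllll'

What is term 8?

llllllllllllllGGGlllllll

Each term wraps the previous one in ll on the left and l on the right.
From llllllllGGGllll, 3 further steps: llllllllGGGllll → llllllllllGGGlllll → llllllllllllGGGllllll → (answer).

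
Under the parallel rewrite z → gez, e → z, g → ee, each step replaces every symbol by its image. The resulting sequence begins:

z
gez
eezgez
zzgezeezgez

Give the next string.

gezgezeezgezzzgezeezgez

Apply φ to zzgezeezgez symbol by symbol: z→gez, z→gez, g→ee, e→z, z→gez, e→z, e→z, z→gez, g→ee, e→z, z→gez; joined: gez gez ee z gez z z gez ee z gez.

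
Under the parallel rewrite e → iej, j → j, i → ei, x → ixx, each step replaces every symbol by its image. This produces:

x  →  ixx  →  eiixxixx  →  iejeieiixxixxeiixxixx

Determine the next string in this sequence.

eiiejjiejeiiejeieiixxixxeiixxixxiejeieiixxixxeiixxixx

Applying the rule to each of the 21 symbols of iejeieiixxixxeiixxixx gives the pieces ei iej j iej ei iej ei ei ixx ixx ei ixx ixx iej ei ei ixx ixx ei ixx ixx, which concatenate to the answer.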